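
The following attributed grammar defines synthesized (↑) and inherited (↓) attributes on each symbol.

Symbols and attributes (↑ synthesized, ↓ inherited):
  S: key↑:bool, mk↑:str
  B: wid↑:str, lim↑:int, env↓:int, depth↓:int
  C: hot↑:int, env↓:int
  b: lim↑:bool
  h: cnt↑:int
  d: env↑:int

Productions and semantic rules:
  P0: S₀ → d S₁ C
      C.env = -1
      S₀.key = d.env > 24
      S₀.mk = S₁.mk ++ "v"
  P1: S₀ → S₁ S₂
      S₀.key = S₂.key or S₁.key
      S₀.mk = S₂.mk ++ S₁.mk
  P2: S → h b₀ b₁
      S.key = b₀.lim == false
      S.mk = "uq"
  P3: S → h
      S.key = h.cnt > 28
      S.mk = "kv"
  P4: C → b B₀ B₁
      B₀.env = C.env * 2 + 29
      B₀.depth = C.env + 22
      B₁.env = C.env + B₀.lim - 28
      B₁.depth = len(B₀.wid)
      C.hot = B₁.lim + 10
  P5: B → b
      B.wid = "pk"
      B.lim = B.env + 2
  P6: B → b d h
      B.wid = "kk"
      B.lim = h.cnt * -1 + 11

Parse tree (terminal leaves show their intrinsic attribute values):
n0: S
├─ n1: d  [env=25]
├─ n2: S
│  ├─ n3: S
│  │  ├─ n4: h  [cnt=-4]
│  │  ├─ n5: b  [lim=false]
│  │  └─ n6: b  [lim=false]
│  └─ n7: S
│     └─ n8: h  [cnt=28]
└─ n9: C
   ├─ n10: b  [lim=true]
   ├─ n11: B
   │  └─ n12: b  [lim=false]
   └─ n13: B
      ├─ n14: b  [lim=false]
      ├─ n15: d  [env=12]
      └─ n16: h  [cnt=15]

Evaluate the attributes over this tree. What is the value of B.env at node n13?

1. n1.env = 25  [terminal]
2. n4.cnt = -4  [terminal]
3. n5.lim = false  [terminal]
4. n6.lim = false  [terminal]
5. n3.key = true  [b₀.lim == false]
6. n3.mk = "uq"  ["uq"]
7. n8.cnt = 28  [terminal]
8. n7.key = false  [h.cnt > 28]
9. n7.mk = "kv"  ["kv"]
10. n2.key = true  [S₂.key or S₁.key]
11. n2.mk = "kvuq"  [S₂.mk ++ S₁.mk]
12. n9.env = -1  [-1]
13. n10.lim = true  [terminal]
14. n11.env = 27  [C.env * 2 + 29]
15. n11.depth = 21  [C.env + 22]
16. n12.lim = false  [terminal]
17. n11.wid = "pk"  ["pk"]
18. n11.lim = 29  [B.env + 2]
19. n13.env = 0  [C.env + B₀.lim - 28]
20. n13.depth = 2  [len(B₀.wid)]
21. n14.lim = false  [terminal]
22. n15.env = 12  [terminal]
23. n16.cnt = 15  [terminal]
24. n13.wid = "kk"  ["kk"]
25. n13.lim = -4  [h.cnt * -1 + 11]
26. n9.hot = 6  [B₁.lim + 10]
27. n0.key = true  [d.env > 24]
28. n0.mk = "kvuqv"  [S₁.mk ++ "v"]

0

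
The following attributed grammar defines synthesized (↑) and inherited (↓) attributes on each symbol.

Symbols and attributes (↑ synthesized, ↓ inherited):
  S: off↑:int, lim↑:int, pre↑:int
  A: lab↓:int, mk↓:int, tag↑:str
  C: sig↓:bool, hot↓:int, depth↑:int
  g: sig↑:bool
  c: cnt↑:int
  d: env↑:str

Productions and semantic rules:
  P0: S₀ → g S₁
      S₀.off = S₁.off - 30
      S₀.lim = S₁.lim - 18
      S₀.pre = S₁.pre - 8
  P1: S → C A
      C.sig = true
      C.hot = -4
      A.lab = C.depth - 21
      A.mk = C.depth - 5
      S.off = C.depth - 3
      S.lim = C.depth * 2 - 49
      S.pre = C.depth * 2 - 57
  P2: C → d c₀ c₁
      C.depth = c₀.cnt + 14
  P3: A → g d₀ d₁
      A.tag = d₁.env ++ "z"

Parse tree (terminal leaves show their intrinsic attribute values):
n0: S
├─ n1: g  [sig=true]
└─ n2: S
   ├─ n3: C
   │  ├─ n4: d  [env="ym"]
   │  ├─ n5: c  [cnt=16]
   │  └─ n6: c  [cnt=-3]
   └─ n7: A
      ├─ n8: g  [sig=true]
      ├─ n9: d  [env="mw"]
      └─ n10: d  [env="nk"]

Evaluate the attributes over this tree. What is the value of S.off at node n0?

1. n1.sig = true  [terminal]
2. n3.sig = true  [true]
3. n3.hot = -4  [-4]
4. n4.env = "ym"  [terminal]
5. n5.cnt = 16  [terminal]
6. n6.cnt = -3  [terminal]
7. n3.depth = 30  [c₀.cnt + 14]
8. n7.lab = 9  [C.depth - 21]
9. n7.mk = 25  [C.depth - 5]
10. n8.sig = true  [terminal]
11. n9.env = "mw"  [terminal]
12. n10.env = "nk"  [terminal]
13. n7.tag = "nkz"  [d₁.env ++ "z"]
14. n2.off = 27  [C.depth - 3]
15. n2.lim = 11  [C.depth * 2 - 49]
16. n2.pre = 3  [C.depth * 2 - 57]
17. n0.off = -3  [S₁.off - 30]
18. n0.lim = -7  [S₁.lim - 18]
19. n0.pre = -5  [S₁.pre - 8]

-3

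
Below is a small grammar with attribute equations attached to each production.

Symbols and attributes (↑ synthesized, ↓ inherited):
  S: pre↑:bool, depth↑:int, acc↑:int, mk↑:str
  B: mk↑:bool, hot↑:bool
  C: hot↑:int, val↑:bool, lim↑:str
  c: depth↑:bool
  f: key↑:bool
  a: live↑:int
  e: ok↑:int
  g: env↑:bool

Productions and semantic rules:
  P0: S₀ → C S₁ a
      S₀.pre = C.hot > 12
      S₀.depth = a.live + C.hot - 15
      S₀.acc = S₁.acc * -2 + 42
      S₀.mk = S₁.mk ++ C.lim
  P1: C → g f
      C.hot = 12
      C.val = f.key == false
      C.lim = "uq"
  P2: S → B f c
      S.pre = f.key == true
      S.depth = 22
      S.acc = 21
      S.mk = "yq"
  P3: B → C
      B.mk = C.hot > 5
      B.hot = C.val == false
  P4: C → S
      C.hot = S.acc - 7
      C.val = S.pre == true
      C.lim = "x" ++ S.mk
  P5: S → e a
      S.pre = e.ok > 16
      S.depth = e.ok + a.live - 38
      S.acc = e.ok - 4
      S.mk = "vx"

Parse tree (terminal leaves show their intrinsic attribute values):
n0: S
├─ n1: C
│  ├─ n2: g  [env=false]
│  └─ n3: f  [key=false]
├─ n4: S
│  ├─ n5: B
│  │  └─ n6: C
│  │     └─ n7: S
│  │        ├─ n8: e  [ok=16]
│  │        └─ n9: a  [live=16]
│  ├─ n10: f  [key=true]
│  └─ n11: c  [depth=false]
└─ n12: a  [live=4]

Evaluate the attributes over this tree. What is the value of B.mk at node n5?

1. n2.env = false  [terminal]
2. n3.key = false  [terminal]
3. n1.hot = 12  [12]
4. n1.val = true  [f.key == false]
5. n1.lim = "uq"  ["uq"]
6. n8.ok = 16  [terminal]
7. n9.live = 16  [terminal]
8. n7.pre = false  [e.ok > 16]
9. n7.depth = -6  [e.ok + a.live - 38]
10. n7.acc = 12  [e.ok - 4]
11. n7.mk = "vx"  ["vx"]
12. n6.hot = 5  [S.acc - 7]
13. n6.val = false  [S.pre == true]
14. n6.lim = "xvx"  ["x" ++ S.mk]
15. n5.mk = false  [C.hot > 5]
16. n5.hot = true  [C.val == false]
17. n10.key = true  [terminal]
18. n11.depth = false  [terminal]
19. n4.pre = true  [f.key == true]
20. n4.depth = 22  [22]
21. n4.acc = 21  [21]
22. n4.mk = "yq"  ["yq"]
23. n12.live = 4  [terminal]
24. n0.pre = false  [C.hot > 12]
25. n0.depth = 1  [a.live + C.hot - 15]
26. n0.acc = 0  [S₁.acc * -2 + 42]
27. n0.mk = "yquq"  [S₁.mk ++ C.lim]

false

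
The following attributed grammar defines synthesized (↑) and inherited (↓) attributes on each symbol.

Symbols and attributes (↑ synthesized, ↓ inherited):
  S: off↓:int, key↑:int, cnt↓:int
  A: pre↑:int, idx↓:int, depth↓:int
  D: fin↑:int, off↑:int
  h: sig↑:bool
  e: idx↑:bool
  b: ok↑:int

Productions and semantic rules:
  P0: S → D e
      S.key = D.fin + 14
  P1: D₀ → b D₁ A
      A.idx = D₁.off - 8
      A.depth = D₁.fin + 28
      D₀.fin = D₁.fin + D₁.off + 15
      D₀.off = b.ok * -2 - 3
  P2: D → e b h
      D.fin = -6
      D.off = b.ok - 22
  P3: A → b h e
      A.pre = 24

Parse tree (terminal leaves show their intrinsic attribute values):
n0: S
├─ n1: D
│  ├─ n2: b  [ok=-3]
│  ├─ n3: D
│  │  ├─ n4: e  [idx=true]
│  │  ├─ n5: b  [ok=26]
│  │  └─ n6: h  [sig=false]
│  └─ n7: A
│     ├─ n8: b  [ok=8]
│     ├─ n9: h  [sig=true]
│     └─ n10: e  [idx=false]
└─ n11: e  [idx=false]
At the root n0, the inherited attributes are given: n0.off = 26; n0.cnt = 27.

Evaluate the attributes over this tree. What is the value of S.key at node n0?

1. n0.off = 26  [given at root]
2. n0.cnt = 27  [given at root]
3. n2.ok = -3  [terminal]
4. n4.idx = true  [terminal]
5. n5.ok = 26  [terminal]
6. n6.sig = false  [terminal]
7. n3.fin = -6  [-6]
8. n3.off = 4  [b.ok - 22]
9. n7.idx = -4  [D₁.off - 8]
10. n7.depth = 22  [D₁.fin + 28]
11. n8.ok = 8  [terminal]
12. n9.sig = true  [terminal]
13. n10.idx = false  [terminal]
14. n7.pre = 24  [24]
15. n1.fin = 13  [D₁.fin + D₁.off + 15]
16. n1.off = 3  [b.ok * -2 - 3]
17. n11.idx = false  [terminal]
18. n0.key = 27  [D.fin + 14]

27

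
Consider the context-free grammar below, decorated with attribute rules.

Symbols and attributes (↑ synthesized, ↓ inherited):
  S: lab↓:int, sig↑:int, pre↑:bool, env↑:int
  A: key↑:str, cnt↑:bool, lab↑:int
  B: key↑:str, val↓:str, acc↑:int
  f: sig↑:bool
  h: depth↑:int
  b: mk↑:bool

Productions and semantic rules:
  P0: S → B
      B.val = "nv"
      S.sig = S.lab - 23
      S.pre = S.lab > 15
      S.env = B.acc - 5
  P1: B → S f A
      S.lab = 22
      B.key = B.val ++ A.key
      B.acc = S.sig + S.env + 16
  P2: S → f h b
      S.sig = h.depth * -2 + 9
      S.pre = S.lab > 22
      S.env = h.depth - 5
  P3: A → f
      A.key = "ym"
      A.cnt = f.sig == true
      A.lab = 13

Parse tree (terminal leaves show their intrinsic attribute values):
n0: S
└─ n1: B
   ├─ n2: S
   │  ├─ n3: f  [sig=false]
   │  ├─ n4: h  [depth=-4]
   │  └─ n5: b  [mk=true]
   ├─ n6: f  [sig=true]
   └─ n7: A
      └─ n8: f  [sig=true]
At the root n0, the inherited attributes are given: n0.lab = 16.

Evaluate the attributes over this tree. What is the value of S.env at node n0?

19

1. n0.lab = 16  [given at root]
2. n1.val = "nv"  ["nv"]
3. n2.lab = 22  [22]
4. n3.sig = false  [terminal]
5. n4.depth = -4  [terminal]
6. n5.mk = true  [terminal]
7. n2.sig = 17  [h.depth * -2 + 9]
8. n2.pre = false  [S.lab > 22]
9. n2.env = -9  [h.depth - 5]
10. n6.sig = true  [terminal]
11. n8.sig = true  [terminal]
12. n7.key = "ym"  ["ym"]
13. n7.cnt = true  [f.sig == true]
14. n7.lab = 13  [13]
15. n1.key = "nvym"  [B.val ++ A.key]
16. n1.acc = 24  [S.sig + S.env + 16]
17. n0.sig = -7  [S.lab - 23]
18. n0.pre = true  [S.lab > 15]
19. n0.env = 19  [B.acc - 5]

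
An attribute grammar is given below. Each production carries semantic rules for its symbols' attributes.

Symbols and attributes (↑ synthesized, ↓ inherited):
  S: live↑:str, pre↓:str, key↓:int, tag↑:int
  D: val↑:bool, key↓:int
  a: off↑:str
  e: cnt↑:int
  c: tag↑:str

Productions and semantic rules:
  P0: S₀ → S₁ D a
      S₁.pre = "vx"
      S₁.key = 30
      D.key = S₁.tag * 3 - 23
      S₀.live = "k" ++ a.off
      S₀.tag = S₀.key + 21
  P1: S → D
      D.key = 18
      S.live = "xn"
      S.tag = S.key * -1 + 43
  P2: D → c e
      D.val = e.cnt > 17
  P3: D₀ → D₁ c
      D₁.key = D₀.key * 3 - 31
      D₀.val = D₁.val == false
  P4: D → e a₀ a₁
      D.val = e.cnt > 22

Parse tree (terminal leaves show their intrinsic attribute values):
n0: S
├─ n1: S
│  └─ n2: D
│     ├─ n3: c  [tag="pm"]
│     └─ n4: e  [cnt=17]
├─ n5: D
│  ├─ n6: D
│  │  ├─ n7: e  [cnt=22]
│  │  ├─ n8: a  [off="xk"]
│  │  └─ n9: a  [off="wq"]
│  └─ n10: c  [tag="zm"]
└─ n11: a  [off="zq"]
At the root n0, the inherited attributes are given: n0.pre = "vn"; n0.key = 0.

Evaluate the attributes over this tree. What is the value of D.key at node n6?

17

1. n0.pre = "vn"  [given at root]
2. n0.key = 0  [given at root]
3. n1.pre = "vx"  ["vx"]
4. n1.key = 30  [30]
5. n2.key = 18  [18]
6. n3.tag = "pm"  [terminal]
7. n4.cnt = 17  [terminal]
8. n2.val = false  [e.cnt > 17]
9. n1.live = "xn"  ["xn"]
10. n1.tag = 13  [S.key * -1 + 43]
11. n5.key = 16  [S₁.tag * 3 - 23]
12. n6.key = 17  [D₀.key * 3 - 31]
13. n7.cnt = 22  [terminal]
14. n8.off = "xk"  [terminal]
15. n9.off = "wq"  [terminal]
16. n6.val = false  [e.cnt > 22]
17. n10.tag = "zm"  [terminal]
18. n5.val = true  [D₁.val == false]
19. n11.off = "zq"  [terminal]
20. n0.live = "kzq"  ["k" ++ a.off]
21. n0.tag = 21  [S₀.key + 21]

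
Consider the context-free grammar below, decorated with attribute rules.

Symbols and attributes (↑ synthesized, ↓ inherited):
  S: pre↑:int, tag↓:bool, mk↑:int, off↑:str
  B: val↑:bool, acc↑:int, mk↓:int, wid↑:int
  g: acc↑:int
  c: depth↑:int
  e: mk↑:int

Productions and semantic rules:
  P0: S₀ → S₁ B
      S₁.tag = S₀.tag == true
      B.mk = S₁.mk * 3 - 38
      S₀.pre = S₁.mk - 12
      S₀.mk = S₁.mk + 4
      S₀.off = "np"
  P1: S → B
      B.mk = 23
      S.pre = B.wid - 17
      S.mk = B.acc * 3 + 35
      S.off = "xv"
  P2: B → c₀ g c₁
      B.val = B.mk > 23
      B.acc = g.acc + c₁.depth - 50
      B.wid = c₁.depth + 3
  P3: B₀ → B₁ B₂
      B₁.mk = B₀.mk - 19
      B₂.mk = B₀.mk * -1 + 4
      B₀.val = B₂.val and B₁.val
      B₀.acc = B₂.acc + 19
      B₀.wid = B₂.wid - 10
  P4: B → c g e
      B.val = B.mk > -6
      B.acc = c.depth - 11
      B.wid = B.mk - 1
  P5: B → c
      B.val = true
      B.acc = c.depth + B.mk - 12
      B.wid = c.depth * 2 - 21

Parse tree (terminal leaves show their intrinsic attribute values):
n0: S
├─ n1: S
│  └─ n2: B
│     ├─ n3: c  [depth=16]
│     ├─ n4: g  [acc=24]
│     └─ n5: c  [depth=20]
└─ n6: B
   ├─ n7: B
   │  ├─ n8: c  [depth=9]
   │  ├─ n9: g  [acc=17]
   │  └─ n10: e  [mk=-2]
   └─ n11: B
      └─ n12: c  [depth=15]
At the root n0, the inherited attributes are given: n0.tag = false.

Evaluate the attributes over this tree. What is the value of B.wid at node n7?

-7

1. n0.tag = false  [given at root]
2. n1.tag = false  [S₀.tag == true]
3. n2.mk = 23  [23]
4. n3.depth = 16  [terminal]
5. n4.acc = 24  [terminal]
6. n5.depth = 20  [terminal]
7. n2.val = false  [B.mk > 23]
8. n2.acc = -6  [g.acc + c₁.depth - 50]
9. n2.wid = 23  [c₁.depth + 3]
10. n1.pre = 6  [B.wid - 17]
11. n1.mk = 17  [B.acc * 3 + 35]
12. n1.off = "xv"  ["xv"]
13. n6.mk = 13  [S₁.mk * 3 - 38]
14. n7.mk = -6  [B₀.mk - 19]
15. n8.depth = 9  [terminal]
16. n9.acc = 17  [terminal]
17. n10.mk = -2  [terminal]
18. n7.val = false  [B.mk > -6]
19. n7.acc = -2  [c.depth - 11]
20. n7.wid = -7  [B.mk - 1]
21. n11.mk = -9  [B₀.mk * -1 + 4]
22. n12.depth = 15  [terminal]
23. n11.val = true  [true]
24. n11.acc = -6  [c.depth + B.mk - 12]
25. n11.wid = 9  [c.depth * 2 - 21]
26. n6.val = false  [B₂.val and B₁.val]
27. n6.acc = 13  [B₂.acc + 19]
28. n6.wid = -1  [B₂.wid - 10]
29. n0.pre = 5  [S₁.mk - 12]
30. n0.mk = 21  [S₁.mk + 4]
31. n0.off = "np"  ["np"]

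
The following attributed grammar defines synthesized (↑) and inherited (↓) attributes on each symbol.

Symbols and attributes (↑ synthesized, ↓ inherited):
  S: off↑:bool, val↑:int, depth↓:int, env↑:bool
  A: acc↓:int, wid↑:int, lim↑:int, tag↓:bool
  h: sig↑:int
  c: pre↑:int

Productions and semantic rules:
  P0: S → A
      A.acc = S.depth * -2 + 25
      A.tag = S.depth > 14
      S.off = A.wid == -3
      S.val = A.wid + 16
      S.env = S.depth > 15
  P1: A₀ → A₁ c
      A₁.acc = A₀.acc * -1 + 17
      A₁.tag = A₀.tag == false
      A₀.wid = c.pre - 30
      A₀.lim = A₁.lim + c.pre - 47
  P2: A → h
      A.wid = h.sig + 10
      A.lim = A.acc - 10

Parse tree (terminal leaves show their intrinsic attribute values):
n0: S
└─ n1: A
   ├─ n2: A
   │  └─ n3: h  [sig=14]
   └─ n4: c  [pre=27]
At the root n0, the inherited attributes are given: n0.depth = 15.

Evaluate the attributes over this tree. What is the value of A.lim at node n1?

-8

1. n0.depth = 15  [given at root]
2. n1.acc = -5  [S.depth * -2 + 25]
3. n1.tag = true  [S.depth > 14]
4. n2.acc = 22  [A₀.acc * -1 + 17]
5. n2.tag = false  [A₀.tag == false]
6. n3.sig = 14  [terminal]
7. n2.wid = 24  [h.sig + 10]
8. n2.lim = 12  [A.acc - 10]
9. n4.pre = 27  [terminal]
10. n1.wid = -3  [c.pre - 30]
11. n1.lim = -8  [A₁.lim + c.pre - 47]
12. n0.off = true  [A.wid == -3]
13. n0.val = 13  [A.wid + 16]
14. n0.env = false  [S.depth > 15]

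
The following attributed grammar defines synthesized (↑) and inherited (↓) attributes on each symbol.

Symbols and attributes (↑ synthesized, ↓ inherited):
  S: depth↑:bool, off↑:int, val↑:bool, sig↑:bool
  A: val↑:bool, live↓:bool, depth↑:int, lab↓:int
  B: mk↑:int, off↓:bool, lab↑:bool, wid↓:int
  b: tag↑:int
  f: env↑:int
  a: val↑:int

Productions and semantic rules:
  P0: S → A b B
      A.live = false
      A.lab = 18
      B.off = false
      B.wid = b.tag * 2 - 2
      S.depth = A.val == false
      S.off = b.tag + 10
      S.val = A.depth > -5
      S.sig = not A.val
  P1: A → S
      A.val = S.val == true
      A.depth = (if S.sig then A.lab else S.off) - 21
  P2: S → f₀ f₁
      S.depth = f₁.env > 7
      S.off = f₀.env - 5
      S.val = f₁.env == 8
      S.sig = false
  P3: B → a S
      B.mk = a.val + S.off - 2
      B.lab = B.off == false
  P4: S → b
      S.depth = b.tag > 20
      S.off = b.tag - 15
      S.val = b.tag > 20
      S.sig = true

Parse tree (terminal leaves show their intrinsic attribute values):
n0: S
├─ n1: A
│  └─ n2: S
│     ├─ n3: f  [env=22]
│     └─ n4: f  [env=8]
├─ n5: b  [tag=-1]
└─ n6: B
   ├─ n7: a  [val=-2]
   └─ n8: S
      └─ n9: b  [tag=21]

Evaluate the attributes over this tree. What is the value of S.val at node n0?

true

1. n1.live = false  [false]
2. n1.lab = 18  [18]
3. n3.env = 22  [terminal]
4. n4.env = 8  [terminal]
5. n2.depth = true  [f₁.env > 7]
6. n2.off = 17  [f₀.env - 5]
7. n2.val = true  [f₁.env == 8]
8. n2.sig = false  [false]
9. n1.val = true  [S.val == true]
10. n1.depth = -4  [(if S.sig then A.lab else S.off) - 21]
11. n5.tag = -1  [terminal]
12. n6.off = false  [false]
13. n6.wid = -4  [b.tag * 2 - 2]
14. n7.val = -2  [terminal]
15. n9.tag = 21  [terminal]
16. n8.depth = true  [b.tag > 20]
17. n8.off = 6  [b.tag - 15]
18. n8.val = true  [b.tag > 20]
19. n8.sig = true  [true]
20. n6.mk = 2  [a.val + S.off - 2]
21. n6.lab = true  [B.off == false]
22. n0.depth = false  [A.val == false]
23. n0.off = 9  [b.tag + 10]
24. n0.val = true  [A.depth > -5]
25. n0.sig = false  [not A.val]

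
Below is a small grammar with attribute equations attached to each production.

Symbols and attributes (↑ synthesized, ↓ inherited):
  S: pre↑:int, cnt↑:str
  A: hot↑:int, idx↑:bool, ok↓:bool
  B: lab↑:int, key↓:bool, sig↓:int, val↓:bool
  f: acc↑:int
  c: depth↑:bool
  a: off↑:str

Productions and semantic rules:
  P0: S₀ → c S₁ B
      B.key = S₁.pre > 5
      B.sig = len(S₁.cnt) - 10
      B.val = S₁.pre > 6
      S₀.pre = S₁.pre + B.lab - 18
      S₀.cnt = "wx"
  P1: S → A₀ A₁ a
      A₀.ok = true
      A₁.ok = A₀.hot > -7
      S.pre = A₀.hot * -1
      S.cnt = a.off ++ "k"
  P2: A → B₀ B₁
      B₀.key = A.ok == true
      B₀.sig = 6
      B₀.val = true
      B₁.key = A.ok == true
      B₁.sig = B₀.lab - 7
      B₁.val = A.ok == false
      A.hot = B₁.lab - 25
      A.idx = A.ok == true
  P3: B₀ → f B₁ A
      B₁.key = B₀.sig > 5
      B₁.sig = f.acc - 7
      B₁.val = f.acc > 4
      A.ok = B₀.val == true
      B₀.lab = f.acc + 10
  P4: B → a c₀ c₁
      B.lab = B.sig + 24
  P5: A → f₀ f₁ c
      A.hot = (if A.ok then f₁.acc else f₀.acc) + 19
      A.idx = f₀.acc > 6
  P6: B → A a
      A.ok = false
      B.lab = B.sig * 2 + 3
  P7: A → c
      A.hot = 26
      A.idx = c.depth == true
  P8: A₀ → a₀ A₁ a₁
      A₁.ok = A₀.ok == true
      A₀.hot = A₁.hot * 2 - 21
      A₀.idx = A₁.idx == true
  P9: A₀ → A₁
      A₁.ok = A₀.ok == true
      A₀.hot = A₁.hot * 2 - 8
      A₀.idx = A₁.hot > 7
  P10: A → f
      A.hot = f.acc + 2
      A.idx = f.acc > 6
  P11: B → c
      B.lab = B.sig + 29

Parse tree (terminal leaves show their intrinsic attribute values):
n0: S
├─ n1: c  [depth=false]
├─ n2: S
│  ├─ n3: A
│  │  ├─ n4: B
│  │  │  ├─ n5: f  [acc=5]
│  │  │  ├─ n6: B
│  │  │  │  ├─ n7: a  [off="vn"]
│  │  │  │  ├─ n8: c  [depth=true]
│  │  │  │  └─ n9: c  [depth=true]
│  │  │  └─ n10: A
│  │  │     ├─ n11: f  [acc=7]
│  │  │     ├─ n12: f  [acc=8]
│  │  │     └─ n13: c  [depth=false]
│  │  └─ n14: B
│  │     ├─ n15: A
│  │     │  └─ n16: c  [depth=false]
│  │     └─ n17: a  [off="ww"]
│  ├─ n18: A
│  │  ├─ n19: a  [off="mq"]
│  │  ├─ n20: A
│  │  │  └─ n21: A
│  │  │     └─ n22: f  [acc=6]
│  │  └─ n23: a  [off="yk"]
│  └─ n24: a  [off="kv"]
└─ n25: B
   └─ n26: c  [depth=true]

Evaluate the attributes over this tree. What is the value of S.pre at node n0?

1. n1.depth = false  [terminal]
2. n3.ok = true  [true]
3. n4.key = true  [A.ok == true]
4. n4.sig = 6  [6]
5. n4.val = true  [true]
6. n5.acc = 5  [terminal]
7. n6.key = true  [B₀.sig > 5]
8. n6.sig = -2  [f.acc - 7]
9. n6.val = true  [f.acc > 4]
10. n7.off = "vn"  [terminal]
11. n8.depth = true  [terminal]
12. n9.depth = true  [terminal]
13. n6.lab = 22  [B.sig + 24]
14. n10.ok = true  [B₀.val == true]
15. n11.acc = 7  [terminal]
16. n12.acc = 8  [terminal]
17. n13.depth = false  [terminal]
18. n10.hot = 27  [(if A.ok then f₁.acc else f₀.acc) + 19]
19. n10.idx = true  [f₀.acc > 6]
20. n4.lab = 15  [f.acc + 10]
21. n14.key = true  [A.ok == true]
22. n14.sig = 8  [B₀.lab - 7]
23. n14.val = false  [A.ok == false]
24. n15.ok = false  [false]
25. n16.depth = false  [terminal]
26. n15.hot = 26  [26]
27. n15.idx = false  [c.depth == true]
28. n17.off = "ww"  [terminal]
29. n14.lab = 19  [B.sig * 2 + 3]
30. n3.hot = -6  [B₁.lab - 25]
31. n3.idx = true  [A.ok == true]
32. n18.ok = true  [A₀.hot > -7]
33. n19.off = "mq"  [terminal]
34. n20.ok = true  [A₀.ok == true]
35. n21.ok = true  [A₀.ok == true]
36. n22.acc = 6  [terminal]
37. n21.hot = 8  [f.acc + 2]
38. n21.idx = false  [f.acc > 6]
39. n20.hot = 8  [A₁.hot * 2 - 8]
40. n20.idx = true  [A₁.hot > 7]
41. n23.off = "yk"  [terminal]
42. n18.hot = -5  [A₁.hot * 2 - 21]
43. n18.idx = true  [A₁.idx == true]
44. n24.off = "kv"  [terminal]
45. n2.pre = 6  [A₀.hot * -1]
46. n2.cnt = "kvk"  [a.off ++ "k"]
47. n25.key = true  [S₁.pre > 5]
48. n25.sig = -7  [len(S₁.cnt) - 10]
49. n25.val = false  [S₁.pre > 6]
50. n26.depth = true  [terminal]
51. n25.lab = 22  [B.sig + 29]
52. n0.pre = 10  [S₁.pre + B.lab - 18]
53. n0.cnt = "wx"  ["wx"]

10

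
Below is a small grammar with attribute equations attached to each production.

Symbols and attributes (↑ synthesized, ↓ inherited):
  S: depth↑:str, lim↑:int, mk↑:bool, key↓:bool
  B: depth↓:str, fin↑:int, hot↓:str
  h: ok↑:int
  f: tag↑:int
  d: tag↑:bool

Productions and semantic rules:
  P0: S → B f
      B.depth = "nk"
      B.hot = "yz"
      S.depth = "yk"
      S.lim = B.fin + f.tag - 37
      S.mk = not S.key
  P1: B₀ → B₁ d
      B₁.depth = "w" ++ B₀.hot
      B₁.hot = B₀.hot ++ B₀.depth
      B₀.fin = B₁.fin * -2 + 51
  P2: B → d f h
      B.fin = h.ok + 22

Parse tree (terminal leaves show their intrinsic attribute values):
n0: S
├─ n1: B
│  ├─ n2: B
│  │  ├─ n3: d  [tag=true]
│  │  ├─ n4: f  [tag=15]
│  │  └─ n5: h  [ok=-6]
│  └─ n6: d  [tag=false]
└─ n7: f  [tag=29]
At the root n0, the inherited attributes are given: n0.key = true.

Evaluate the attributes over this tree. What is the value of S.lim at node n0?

1. n0.key = true  [given at root]
2. n1.depth = "nk"  ["nk"]
3. n1.hot = "yz"  ["yz"]
4. n2.depth = "wyz"  ["w" ++ B₀.hot]
5. n2.hot = "yznk"  [B₀.hot ++ B₀.depth]
6. n3.tag = true  [terminal]
7. n4.tag = 15  [terminal]
8. n5.ok = -6  [terminal]
9. n2.fin = 16  [h.ok + 22]
10. n6.tag = false  [terminal]
11. n1.fin = 19  [B₁.fin * -2 + 51]
12. n7.tag = 29  [terminal]
13. n0.depth = "yk"  ["yk"]
14. n0.lim = 11  [B.fin + f.tag - 37]
15. n0.mk = false  [not S.key]

11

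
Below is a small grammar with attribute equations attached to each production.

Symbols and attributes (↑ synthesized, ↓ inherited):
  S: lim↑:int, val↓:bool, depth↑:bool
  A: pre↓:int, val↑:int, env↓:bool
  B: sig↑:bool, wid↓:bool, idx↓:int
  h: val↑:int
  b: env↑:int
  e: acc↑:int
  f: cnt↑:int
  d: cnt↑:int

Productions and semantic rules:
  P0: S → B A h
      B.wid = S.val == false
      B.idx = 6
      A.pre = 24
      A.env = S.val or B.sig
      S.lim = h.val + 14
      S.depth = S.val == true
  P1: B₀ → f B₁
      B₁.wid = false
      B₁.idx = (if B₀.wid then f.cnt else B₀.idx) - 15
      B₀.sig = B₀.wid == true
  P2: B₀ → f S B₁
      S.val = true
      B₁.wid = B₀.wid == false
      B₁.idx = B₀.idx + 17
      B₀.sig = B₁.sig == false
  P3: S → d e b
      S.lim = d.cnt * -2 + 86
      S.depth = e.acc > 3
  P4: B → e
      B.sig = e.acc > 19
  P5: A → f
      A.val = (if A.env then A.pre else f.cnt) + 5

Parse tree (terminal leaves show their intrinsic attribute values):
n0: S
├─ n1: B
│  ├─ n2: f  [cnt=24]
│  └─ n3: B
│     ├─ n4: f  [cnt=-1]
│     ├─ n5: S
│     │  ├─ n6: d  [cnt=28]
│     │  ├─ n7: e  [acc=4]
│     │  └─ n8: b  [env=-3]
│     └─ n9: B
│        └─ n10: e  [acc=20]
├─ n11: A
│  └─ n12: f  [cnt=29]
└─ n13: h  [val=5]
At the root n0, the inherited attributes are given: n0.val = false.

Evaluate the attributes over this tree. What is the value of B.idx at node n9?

26

1. n0.val = false  [given at root]
2. n1.wid = true  [S.val == false]
3. n1.idx = 6  [6]
4. n2.cnt = 24  [terminal]
5. n3.wid = false  [false]
6. n3.idx = 9  [(if B₀.wid then f.cnt else B₀.idx) - 15]
7. n4.cnt = -1  [terminal]
8. n5.val = true  [true]
9. n6.cnt = 28  [terminal]
10. n7.acc = 4  [terminal]
11. n8.env = -3  [terminal]
12. n5.lim = 30  [d.cnt * -2 + 86]
13. n5.depth = true  [e.acc > 3]
14. n9.wid = true  [B₀.wid == false]
15. n9.idx = 26  [B₀.idx + 17]
16. n10.acc = 20  [terminal]
17. n9.sig = true  [e.acc > 19]
18. n3.sig = false  [B₁.sig == false]
19. n1.sig = true  [B₀.wid == true]
20. n11.pre = 24  [24]
21. n11.env = true  [S.val or B.sig]
22. n12.cnt = 29  [terminal]
23. n11.val = 29  [(if A.env then A.pre else f.cnt) + 5]
24. n13.val = 5  [terminal]
25. n0.lim = 19  [h.val + 14]
26. n0.depth = false  [S.val == true]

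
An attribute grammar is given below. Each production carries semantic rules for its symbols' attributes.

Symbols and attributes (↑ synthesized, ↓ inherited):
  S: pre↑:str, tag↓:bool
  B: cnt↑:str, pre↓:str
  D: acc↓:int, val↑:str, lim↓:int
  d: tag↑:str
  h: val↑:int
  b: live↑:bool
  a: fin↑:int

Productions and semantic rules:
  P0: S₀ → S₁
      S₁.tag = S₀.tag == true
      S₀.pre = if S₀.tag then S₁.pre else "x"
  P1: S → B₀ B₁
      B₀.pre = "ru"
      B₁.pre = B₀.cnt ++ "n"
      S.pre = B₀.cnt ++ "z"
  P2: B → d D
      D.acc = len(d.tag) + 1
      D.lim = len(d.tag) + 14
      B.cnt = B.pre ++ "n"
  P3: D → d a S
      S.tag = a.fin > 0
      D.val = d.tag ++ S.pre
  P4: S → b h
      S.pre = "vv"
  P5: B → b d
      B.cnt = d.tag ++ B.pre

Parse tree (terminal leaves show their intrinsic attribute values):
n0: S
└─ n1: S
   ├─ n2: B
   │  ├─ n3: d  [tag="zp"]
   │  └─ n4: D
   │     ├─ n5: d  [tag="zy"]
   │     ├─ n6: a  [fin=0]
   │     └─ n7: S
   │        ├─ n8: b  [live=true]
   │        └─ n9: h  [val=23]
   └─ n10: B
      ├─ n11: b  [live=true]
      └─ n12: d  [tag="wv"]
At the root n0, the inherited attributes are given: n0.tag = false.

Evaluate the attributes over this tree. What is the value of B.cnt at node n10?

"wvrunn"

1. n0.tag = false  [given at root]
2. n1.tag = false  [S₀.tag == true]
3. n2.pre = "ru"  ["ru"]
4. n3.tag = "zp"  [terminal]
5. n4.acc = 3  [len(d.tag) + 1]
6. n4.lim = 16  [len(d.tag) + 14]
7. n5.tag = "zy"  [terminal]
8. n6.fin = 0  [terminal]
9. n7.tag = false  [a.fin > 0]
10. n8.live = true  [terminal]
11. n9.val = 23  [terminal]
12. n7.pre = "vv"  ["vv"]
13. n4.val = "zyvv"  [d.tag ++ S.pre]
14. n2.cnt = "run"  [B.pre ++ "n"]
15. n10.pre = "runn"  [B₀.cnt ++ "n"]
16. n11.live = true  [terminal]
17. n12.tag = "wv"  [terminal]
18. n10.cnt = "wvrunn"  [d.tag ++ B.pre]
19. n1.pre = "runz"  [B₀.cnt ++ "z"]
20. n0.pre = "x"  [if S₀.tag then S₁.pre else "x"]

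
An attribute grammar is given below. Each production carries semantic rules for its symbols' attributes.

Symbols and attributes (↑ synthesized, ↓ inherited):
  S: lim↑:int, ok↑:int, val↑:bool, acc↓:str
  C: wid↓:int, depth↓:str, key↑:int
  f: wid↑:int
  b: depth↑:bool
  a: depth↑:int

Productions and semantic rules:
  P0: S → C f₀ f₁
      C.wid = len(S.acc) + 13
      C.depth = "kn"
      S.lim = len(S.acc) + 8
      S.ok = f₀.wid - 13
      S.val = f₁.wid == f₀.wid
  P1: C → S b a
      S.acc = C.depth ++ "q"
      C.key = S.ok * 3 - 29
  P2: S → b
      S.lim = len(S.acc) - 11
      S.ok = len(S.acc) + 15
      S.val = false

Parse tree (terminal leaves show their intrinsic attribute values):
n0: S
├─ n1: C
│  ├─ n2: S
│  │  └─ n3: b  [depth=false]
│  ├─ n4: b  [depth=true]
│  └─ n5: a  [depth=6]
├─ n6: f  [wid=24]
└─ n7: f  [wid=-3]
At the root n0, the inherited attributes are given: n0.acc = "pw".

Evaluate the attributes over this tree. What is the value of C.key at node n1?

25

1. n0.acc = "pw"  [given at root]
2. n1.wid = 15  [len(S.acc) + 13]
3. n1.depth = "kn"  ["kn"]
4. n2.acc = "knq"  [C.depth ++ "q"]
5. n3.depth = false  [terminal]
6. n2.lim = -8  [len(S.acc) - 11]
7. n2.ok = 18  [len(S.acc) + 15]
8. n2.val = false  [false]
9. n4.depth = true  [terminal]
10. n5.depth = 6  [terminal]
11. n1.key = 25  [S.ok * 3 - 29]
12. n6.wid = 24  [terminal]
13. n7.wid = -3  [terminal]
14. n0.lim = 10  [len(S.acc) + 8]
15. n0.ok = 11  [f₀.wid - 13]
16. n0.val = false  [f₁.wid == f₀.wid]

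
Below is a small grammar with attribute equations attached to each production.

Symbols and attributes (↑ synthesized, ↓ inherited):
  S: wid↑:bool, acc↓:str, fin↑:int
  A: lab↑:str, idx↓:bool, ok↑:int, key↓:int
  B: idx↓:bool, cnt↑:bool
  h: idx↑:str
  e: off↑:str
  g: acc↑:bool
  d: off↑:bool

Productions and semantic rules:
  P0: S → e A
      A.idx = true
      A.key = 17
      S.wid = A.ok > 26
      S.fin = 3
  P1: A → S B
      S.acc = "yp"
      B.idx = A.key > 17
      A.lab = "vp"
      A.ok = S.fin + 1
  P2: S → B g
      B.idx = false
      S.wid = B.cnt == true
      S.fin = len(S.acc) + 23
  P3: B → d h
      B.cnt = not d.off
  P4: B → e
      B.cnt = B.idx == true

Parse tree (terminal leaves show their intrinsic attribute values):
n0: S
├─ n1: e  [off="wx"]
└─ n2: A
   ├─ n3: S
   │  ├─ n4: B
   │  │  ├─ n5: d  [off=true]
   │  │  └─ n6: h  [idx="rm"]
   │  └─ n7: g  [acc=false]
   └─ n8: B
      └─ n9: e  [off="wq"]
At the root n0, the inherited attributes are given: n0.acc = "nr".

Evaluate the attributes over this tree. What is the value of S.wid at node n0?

false

1. n0.acc = "nr"  [given at root]
2. n1.off = "wx"  [terminal]
3. n2.idx = true  [true]
4. n2.key = 17  [17]
5. n3.acc = "yp"  ["yp"]
6. n4.idx = false  [false]
7. n5.off = true  [terminal]
8. n6.idx = "rm"  [terminal]
9. n4.cnt = false  [not d.off]
10. n7.acc = false  [terminal]
11. n3.wid = false  [B.cnt == true]
12. n3.fin = 25  [len(S.acc) + 23]
13. n8.idx = false  [A.key > 17]
14. n9.off = "wq"  [terminal]
15. n8.cnt = false  [B.idx == true]
16. n2.lab = "vp"  ["vp"]
17. n2.ok = 26  [S.fin + 1]
18. n0.wid = false  [A.ok > 26]
19. n0.fin = 3  [3]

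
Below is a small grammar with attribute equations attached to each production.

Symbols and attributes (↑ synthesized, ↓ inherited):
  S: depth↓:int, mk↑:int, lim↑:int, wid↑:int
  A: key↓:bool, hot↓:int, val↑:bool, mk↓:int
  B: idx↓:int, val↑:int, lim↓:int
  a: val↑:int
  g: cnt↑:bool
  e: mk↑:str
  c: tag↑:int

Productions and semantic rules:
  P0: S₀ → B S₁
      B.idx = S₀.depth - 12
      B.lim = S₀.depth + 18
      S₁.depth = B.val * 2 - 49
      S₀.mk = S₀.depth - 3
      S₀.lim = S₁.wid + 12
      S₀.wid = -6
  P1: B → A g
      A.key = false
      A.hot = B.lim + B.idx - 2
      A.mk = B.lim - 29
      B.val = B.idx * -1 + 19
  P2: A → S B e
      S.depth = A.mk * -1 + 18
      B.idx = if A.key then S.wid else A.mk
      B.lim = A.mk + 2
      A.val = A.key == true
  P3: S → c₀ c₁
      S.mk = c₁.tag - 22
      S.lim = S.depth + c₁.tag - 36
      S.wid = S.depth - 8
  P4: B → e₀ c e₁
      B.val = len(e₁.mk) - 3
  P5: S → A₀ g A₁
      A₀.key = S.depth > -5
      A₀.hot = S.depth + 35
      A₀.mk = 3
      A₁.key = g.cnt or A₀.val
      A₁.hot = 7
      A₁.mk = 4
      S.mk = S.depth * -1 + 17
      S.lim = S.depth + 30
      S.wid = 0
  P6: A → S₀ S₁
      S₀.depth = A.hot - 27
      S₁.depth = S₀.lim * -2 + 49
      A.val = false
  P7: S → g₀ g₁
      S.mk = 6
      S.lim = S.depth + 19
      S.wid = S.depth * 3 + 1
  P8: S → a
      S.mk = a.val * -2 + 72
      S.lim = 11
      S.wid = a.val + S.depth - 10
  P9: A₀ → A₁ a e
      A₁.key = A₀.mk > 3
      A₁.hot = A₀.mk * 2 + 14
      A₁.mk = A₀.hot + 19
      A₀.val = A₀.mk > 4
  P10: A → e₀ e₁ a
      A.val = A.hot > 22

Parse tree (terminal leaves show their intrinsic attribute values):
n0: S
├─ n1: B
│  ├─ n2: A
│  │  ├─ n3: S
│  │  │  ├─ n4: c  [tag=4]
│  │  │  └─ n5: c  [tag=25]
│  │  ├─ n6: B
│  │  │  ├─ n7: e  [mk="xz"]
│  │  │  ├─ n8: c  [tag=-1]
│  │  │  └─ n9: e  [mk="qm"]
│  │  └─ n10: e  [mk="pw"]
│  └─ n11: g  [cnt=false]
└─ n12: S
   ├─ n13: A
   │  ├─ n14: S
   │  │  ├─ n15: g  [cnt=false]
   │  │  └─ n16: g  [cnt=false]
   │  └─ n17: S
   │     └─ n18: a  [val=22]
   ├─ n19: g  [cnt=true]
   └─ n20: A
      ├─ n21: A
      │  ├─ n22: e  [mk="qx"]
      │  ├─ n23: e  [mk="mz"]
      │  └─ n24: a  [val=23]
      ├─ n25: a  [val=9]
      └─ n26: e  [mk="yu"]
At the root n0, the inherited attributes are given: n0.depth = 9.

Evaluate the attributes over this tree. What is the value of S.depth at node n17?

1. n0.depth = 9  [given at root]
2. n1.idx = -3  [S₀.depth - 12]
3. n1.lim = 27  [S₀.depth + 18]
4. n2.key = false  [false]
5. n2.hot = 22  [B.lim + B.idx - 2]
6. n2.mk = -2  [B.lim - 29]
7. n3.depth = 20  [A.mk * -1 + 18]
8. n4.tag = 4  [terminal]
9. n5.tag = 25  [terminal]
10. n3.mk = 3  [c₁.tag - 22]
11. n3.lim = 9  [S.depth + c₁.tag - 36]
12. n3.wid = 12  [S.depth - 8]
13. n6.idx = -2  [if A.key then S.wid else A.mk]
14. n6.lim = 0  [A.mk + 2]
15. n7.mk = "xz"  [terminal]
16. n8.tag = -1  [terminal]
17. n9.mk = "qm"  [terminal]
18. n6.val = -1  [len(e₁.mk) - 3]
19. n10.mk = "pw"  [terminal]
20. n2.val = false  [A.key == true]
21. n11.cnt = false  [terminal]
22. n1.val = 22  [B.idx * -1 + 19]
23. n12.depth = -5  [B.val * 2 - 49]
24. n13.key = false  [S.depth > -5]
25. n13.hot = 30  [S.depth + 35]
26. n13.mk = 3  [3]
27. n14.depth = 3  [A.hot - 27]
28. n15.cnt = false  [terminal]
29. n16.cnt = false  [terminal]
30. n14.mk = 6  [6]
31. n14.lim = 22  [S.depth + 19]
32. n14.wid = 10  [S.depth * 3 + 1]
33. n17.depth = 5  [S₀.lim * -2 + 49]
34. n18.val = 22  [terminal]
35. n17.mk = 28  [a.val * -2 + 72]
36. n17.lim = 11  [11]
37. n17.wid = 17  [a.val + S.depth - 10]
38. n13.val = false  [false]
39. n19.cnt = true  [terminal]
40. n20.key = true  [g.cnt or A₀.val]
41. n20.hot = 7  [7]
42. n20.mk = 4  [4]
43. n21.key = true  [A₀.mk > 3]
44. n21.hot = 22  [A₀.mk * 2 + 14]
45. n21.mk = 26  [A₀.hot + 19]
46. n22.mk = "qx"  [terminal]
47. n23.mk = "mz"  [terminal]
48. n24.val = 23  [terminal]
49. n21.val = false  [A.hot > 22]
50. n25.val = 9  [terminal]
51. n26.mk = "yu"  [terminal]
52. n20.val = false  [A₀.mk > 4]
53. n12.mk = 22  [S.depth * -1 + 17]
54. n12.lim = 25  [S.depth + 30]
55. n12.wid = 0  [0]
56. n0.mk = 6  [S₀.depth - 3]
57. n0.lim = 12  [S₁.wid + 12]
58. n0.wid = -6  [-6]

5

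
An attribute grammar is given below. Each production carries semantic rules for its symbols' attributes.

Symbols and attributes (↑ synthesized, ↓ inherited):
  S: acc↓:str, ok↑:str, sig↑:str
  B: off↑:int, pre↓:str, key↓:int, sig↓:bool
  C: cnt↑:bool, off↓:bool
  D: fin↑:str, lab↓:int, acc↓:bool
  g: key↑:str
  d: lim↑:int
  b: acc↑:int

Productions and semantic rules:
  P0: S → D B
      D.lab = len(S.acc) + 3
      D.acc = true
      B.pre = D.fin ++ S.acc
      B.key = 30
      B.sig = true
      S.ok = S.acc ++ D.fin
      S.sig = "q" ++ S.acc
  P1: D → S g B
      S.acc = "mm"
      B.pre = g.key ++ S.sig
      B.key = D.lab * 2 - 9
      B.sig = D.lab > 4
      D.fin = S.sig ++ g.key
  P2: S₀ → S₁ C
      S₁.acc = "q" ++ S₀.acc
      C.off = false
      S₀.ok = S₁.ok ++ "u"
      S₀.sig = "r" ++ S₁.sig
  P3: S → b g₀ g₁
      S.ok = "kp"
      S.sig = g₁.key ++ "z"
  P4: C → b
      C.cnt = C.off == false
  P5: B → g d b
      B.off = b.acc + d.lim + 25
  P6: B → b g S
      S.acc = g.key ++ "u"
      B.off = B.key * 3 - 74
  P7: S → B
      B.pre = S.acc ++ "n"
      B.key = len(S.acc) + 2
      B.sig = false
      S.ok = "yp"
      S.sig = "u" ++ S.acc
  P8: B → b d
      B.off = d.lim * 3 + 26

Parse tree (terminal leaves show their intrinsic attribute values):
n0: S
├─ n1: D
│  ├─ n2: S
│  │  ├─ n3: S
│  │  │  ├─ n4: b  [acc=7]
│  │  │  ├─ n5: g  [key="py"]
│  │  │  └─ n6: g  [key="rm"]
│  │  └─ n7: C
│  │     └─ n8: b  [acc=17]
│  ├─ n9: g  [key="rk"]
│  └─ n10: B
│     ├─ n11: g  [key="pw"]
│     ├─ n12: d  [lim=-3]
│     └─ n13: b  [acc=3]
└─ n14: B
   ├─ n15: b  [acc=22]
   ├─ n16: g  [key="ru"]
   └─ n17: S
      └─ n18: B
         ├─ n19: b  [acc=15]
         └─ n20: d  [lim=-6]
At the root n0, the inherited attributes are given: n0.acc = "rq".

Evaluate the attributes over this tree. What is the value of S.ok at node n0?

"rqrrmzrk"

1. n0.acc = "rq"  [given at root]
2. n1.lab = 5  [len(S.acc) + 3]
3. n1.acc = true  [true]
4. n2.acc = "mm"  ["mm"]
5. n3.acc = "qmm"  ["q" ++ S₀.acc]
6. n4.acc = 7  [terminal]
7. n5.key = "py"  [terminal]
8. n6.key = "rm"  [terminal]
9. n3.ok = "kp"  ["kp"]
10. n3.sig = "rmz"  [g₁.key ++ "z"]
11. n7.off = false  [false]
12. n8.acc = 17  [terminal]
13. n7.cnt = true  [C.off == false]
14. n2.ok = "kpu"  [S₁.ok ++ "u"]
15. n2.sig = "rrmz"  ["r" ++ S₁.sig]
16. n9.key = "rk"  [terminal]
17. n10.pre = "rkrrmz"  [g.key ++ S.sig]
18. n10.key = 1  [D.lab * 2 - 9]
19. n10.sig = true  [D.lab > 4]
20. n11.key = "pw"  [terminal]
21. n12.lim = -3  [terminal]
22. n13.acc = 3  [terminal]
23. n10.off = 25  [b.acc + d.lim + 25]
24. n1.fin = "rrmzrk"  [S.sig ++ g.key]
25. n14.pre = "rrmzrkrq"  [D.fin ++ S.acc]
26. n14.key = 30  [30]
27. n14.sig = true  [true]
28. n15.acc = 22  [terminal]
29. n16.key = "ru"  [terminal]
30. n17.acc = "ruu"  [g.key ++ "u"]
31. n18.pre = "ruun"  [S.acc ++ "n"]
32. n18.key = 5  [len(S.acc) + 2]
33. n18.sig = false  [false]
34. n19.acc = 15  [terminal]
35. n20.lim = -6  [terminal]
36. n18.off = 8  [d.lim * 3 + 26]
37. n17.ok = "yp"  ["yp"]
38. n17.sig = "uruu"  ["u" ++ S.acc]
39. n14.off = 16  [B.key * 3 - 74]
40. n0.ok = "rqrrmzrk"  [S.acc ++ D.fin]
41. n0.sig = "qrq"  ["q" ++ S.acc]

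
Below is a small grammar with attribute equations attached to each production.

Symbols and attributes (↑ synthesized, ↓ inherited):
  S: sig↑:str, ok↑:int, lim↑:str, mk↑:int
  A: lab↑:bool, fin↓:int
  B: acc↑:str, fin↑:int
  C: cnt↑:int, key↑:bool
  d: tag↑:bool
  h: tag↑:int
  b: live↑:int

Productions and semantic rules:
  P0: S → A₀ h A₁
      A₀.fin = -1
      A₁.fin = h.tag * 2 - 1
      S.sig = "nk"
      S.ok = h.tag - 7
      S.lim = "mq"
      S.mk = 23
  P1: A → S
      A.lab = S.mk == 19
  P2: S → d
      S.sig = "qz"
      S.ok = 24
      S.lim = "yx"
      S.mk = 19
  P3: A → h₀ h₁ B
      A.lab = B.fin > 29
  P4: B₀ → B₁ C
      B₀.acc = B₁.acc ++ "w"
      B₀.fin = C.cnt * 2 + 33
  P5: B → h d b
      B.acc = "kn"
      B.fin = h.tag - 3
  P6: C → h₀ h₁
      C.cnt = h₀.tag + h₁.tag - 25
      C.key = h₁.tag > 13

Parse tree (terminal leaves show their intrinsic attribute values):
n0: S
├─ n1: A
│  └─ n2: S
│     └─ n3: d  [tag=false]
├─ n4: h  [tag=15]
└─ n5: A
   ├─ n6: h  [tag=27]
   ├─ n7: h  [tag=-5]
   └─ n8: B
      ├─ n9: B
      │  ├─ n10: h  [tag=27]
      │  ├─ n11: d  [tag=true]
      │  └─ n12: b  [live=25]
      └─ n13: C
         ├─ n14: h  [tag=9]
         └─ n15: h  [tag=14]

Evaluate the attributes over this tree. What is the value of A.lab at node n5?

1. n1.fin = -1  [-1]
2. n3.tag = false  [terminal]
3. n2.sig = "qz"  ["qz"]
4. n2.ok = 24  [24]
5. n2.lim = "yx"  ["yx"]
6. n2.mk = 19  [19]
7. n1.lab = true  [S.mk == 19]
8. n4.tag = 15  [terminal]
9. n5.fin = 29  [h.tag * 2 - 1]
10. n6.tag = 27  [terminal]
11. n7.tag = -5  [terminal]
12. n10.tag = 27  [terminal]
13. n11.tag = true  [terminal]
14. n12.live = 25  [terminal]
15. n9.acc = "kn"  ["kn"]
16. n9.fin = 24  [h.tag - 3]
17. n14.tag = 9  [terminal]
18. n15.tag = 14  [terminal]
19. n13.cnt = -2  [h₀.tag + h₁.tag - 25]
20. n13.key = true  [h₁.tag > 13]
21. n8.acc = "knw"  [B₁.acc ++ "w"]
22. n8.fin = 29  [C.cnt * 2 + 33]
23. n5.lab = false  [B.fin > 29]
24. n0.sig = "nk"  ["nk"]
25. n0.ok = 8  [h.tag - 7]
26. n0.lim = "mq"  ["mq"]
27. n0.mk = 23  [23]

false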